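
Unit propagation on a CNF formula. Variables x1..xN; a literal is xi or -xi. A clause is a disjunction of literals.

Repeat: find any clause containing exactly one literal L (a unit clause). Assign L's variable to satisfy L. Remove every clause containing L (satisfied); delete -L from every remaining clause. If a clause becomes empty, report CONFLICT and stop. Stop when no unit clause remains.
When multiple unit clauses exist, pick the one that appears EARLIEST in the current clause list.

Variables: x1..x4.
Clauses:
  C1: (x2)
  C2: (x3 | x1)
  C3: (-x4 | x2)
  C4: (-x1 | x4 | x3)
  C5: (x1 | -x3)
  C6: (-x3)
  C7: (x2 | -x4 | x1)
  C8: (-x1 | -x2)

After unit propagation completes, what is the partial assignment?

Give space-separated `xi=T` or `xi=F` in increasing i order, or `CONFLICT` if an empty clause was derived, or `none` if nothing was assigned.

Answer: CONFLICT

Derivation:
unit clause [2] forces x2=T; simplify:
  drop -2 from [-1, -2] -> [-1]
  satisfied 3 clause(s); 5 remain; assigned so far: [2]
unit clause [-3] forces x3=F; simplify:
  drop 3 from [3, 1] -> [1]
  drop 3 from [-1, 4, 3] -> [-1, 4]
  satisfied 2 clause(s); 3 remain; assigned so far: [2, 3]
unit clause [1] forces x1=T; simplify:
  drop -1 from [-1, 4] -> [4]
  drop -1 from [-1] -> [] (empty!)
  satisfied 1 clause(s); 2 remain; assigned so far: [1, 2, 3]
CONFLICT (empty clause)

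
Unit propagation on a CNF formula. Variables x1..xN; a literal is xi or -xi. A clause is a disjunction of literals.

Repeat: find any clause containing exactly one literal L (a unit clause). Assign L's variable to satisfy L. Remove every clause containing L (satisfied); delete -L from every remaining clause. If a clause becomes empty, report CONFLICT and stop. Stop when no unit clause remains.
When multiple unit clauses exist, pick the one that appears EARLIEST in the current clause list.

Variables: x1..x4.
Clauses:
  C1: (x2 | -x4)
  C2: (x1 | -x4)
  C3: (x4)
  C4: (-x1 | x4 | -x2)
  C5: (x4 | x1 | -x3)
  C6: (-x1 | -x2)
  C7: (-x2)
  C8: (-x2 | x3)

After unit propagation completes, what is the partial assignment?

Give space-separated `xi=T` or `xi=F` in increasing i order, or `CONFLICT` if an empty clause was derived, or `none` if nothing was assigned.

Answer: CONFLICT

Derivation:
unit clause [4] forces x4=T; simplify:
  drop -4 from [2, -4] -> [2]
  drop -4 from [1, -4] -> [1]
  satisfied 3 clause(s); 5 remain; assigned so far: [4]
unit clause [2] forces x2=T; simplify:
  drop -2 from [-1, -2] -> [-1]
  drop -2 from [-2] -> [] (empty!)
  drop -2 from [-2, 3] -> [3]
  satisfied 1 clause(s); 4 remain; assigned so far: [2, 4]
CONFLICT (empty clause)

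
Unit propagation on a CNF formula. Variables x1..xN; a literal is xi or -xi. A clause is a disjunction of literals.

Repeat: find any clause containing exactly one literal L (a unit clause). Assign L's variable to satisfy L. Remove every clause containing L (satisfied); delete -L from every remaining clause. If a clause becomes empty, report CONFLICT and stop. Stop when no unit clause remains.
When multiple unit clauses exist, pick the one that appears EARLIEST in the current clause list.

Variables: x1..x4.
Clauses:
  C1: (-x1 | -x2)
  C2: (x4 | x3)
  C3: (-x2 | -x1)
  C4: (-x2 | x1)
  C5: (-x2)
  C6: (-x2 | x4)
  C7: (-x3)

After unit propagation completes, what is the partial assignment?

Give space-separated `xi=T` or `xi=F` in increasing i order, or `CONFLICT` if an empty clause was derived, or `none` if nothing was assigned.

Answer: x2=F x3=F x4=T

Derivation:
unit clause [-2] forces x2=F; simplify:
  satisfied 5 clause(s); 2 remain; assigned so far: [2]
unit clause [-3] forces x3=F; simplify:
  drop 3 from [4, 3] -> [4]
  satisfied 1 clause(s); 1 remain; assigned so far: [2, 3]
unit clause [4] forces x4=T; simplify:
  satisfied 1 clause(s); 0 remain; assigned so far: [2, 3, 4]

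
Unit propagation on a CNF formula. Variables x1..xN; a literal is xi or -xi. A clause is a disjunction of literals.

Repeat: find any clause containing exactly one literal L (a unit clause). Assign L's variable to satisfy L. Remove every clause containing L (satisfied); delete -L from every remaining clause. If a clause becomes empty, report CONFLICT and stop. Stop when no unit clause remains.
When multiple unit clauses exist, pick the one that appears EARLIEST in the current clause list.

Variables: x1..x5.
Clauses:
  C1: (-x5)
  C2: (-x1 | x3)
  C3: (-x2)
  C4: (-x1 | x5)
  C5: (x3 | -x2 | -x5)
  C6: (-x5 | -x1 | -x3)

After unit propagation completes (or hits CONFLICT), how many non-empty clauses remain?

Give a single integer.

Answer: 0

Derivation:
unit clause [-5] forces x5=F; simplify:
  drop 5 from [-1, 5] -> [-1]
  satisfied 3 clause(s); 3 remain; assigned so far: [5]
unit clause [-2] forces x2=F; simplify:
  satisfied 1 clause(s); 2 remain; assigned so far: [2, 5]
unit clause [-1] forces x1=F; simplify:
  satisfied 2 clause(s); 0 remain; assigned so far: [1, 2, 5]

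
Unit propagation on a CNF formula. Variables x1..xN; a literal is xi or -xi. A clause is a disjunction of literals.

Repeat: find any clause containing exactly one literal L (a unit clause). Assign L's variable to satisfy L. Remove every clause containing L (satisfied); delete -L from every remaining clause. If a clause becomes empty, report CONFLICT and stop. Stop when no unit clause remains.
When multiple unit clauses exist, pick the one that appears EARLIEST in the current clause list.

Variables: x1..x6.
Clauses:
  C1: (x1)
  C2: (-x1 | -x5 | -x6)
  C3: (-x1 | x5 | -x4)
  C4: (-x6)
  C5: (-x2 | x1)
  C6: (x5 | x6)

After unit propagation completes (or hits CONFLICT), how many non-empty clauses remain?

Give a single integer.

Answer: 0

Derivation:
unit clause [1] forces x1=T; simplify:
  drop -1 from [-1, -5, -6] -> [-5, -6]
  drop -1 from [-1, 5, -4] -> [5, -4]
  satisfied 2 clause(s); 4 remain; assigned so far: [1]
unit clause [-6] forces x6=F; simplify:
  drop 6 from [5, 6] -> [5]
  satisfied 2 clause(s); 2 remain; assigned so far: [1, 6]
unit clause [5] forces x5=T; simplify:
  satisfied 2 clause(s); 0 remain; assigned so far: [1, 5, 6]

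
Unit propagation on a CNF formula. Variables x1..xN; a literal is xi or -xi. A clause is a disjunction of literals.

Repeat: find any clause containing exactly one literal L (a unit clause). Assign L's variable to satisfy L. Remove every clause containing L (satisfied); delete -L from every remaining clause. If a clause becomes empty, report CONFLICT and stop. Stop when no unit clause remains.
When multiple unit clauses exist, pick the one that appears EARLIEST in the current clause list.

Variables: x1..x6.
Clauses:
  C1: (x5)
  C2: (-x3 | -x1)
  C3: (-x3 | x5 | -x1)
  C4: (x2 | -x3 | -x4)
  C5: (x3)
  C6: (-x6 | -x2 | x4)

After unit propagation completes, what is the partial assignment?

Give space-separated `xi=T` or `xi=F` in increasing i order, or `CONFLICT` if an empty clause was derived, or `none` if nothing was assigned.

unit clause [5] forces x5=T; simplify:
  satisfied 2 clause(s); 4 remain; assigned so far: [5]
unit clause [3] forces x3=T; simplify:
  drop -3 from [-3, -1] -> [-1]
  drop -3 from [2, -3, -4] -> [2, -4]
  satisfied 1 clause(s); 3 remain; assigned so far: [3, 5]
unit clause [-1] forces x1=F; simplify:
  satisfied 1 clause(s); 2 remain; assigned so far: [1, 3, 5]

Answer: x1=F x3=T x5=T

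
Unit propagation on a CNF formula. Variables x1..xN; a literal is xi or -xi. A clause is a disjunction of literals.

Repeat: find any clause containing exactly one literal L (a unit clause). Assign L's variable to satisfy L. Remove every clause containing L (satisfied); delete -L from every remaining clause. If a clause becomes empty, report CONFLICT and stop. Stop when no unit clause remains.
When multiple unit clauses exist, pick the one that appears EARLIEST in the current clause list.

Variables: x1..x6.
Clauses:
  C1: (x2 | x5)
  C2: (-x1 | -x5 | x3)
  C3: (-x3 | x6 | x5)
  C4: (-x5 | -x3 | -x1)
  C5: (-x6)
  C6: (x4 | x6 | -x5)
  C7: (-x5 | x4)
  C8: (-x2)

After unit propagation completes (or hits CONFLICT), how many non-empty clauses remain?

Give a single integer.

unit clause [-6] forces x6=F; simplify:
  drop 6 from [-3, 6, 5] -> [-3, 5]
  drop 6 from [4, 6, -5] -> [4, -5]
  satisfied 1 clause(s); 7 remain; assigned so far: [6]
unit clause [-2] forces x2=F; simplify:
  drop 2 from [2, 5] -> [5]
  satisfied 1 clause(s); 6 remain; assigned so far: [2, 6]
unit clause [5] forces x5=T; simplify:
  drop -5 from [-1, -5, 3] -> [-1, 3]
  drop -5 from [-5, -3, -1] -> [-3, -1]
  drop -5 from [4, -5] -> [4]
  drop -5 from [-5, 4] -> [4]
  satisfied 2 clause(s); 4 remain; assigned so far: [2, 5, 6]
unit clause [4] forces x4=T; simplify:
  satisfied 2 clause(s); 2 remain; assigned so far: [2, 4, 5, 6]

Answer: 2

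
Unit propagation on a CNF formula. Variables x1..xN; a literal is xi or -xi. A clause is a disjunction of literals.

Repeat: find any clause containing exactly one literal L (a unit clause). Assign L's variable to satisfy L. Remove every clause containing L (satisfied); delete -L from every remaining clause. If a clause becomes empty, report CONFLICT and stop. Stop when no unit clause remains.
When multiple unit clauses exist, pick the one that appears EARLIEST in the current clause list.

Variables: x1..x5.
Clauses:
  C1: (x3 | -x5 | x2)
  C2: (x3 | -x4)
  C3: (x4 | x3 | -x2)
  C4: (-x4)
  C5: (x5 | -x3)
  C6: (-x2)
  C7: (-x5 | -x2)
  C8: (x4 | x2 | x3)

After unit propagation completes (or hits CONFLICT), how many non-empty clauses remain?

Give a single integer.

Answer: 0

Derivation:
unit clause [-4] forces x4=F; simplify:
  drop 4 from [4, 3, -2] -> [3, -2]
  drop 4 from [4, 2, 3] -> [2, 3]
  satisfied 2 clause(s); 6 remain; assigned so far: [4]
unit clause [-2] forces x2=F; simplify:
  drop 2 from [3, -5, 2] -> [3, -5]
  drop 2 from [2, 3] -> [3]
  satisfied 3 clause(s); 3 remain; assigned so far: [2, 4]
unit clause [3] forces x3=T; simplify:
  drop -3 from [5, -3] -> [5]
  satisfied 2 clause(s); 1 remain; assigned so far: [2, 3, 4]
unit clause [5] forces x5=T; simplify:
  satisfied 1 clause(s); 0 remain; assigned so far: [2, 3, 4, 5]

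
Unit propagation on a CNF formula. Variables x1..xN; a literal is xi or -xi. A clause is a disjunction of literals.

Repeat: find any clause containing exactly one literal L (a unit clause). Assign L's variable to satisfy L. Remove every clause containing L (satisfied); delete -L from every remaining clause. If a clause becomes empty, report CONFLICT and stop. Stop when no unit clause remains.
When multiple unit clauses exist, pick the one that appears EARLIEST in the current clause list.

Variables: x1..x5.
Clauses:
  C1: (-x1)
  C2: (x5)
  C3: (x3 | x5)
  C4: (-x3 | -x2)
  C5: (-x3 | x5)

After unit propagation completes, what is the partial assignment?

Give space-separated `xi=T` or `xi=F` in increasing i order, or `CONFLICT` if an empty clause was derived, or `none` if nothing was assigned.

Answer: x1=F x5=T

Derivation:
unit clause [-1] forces x1=F; simplify:
  satisfied 1 clause(s); 4 remain; assigned so far: [1]
unit clause [5] forces x5=T; simplify:
  satisfied 3 clause(s); 1 remain; assigned so far: [1, 5]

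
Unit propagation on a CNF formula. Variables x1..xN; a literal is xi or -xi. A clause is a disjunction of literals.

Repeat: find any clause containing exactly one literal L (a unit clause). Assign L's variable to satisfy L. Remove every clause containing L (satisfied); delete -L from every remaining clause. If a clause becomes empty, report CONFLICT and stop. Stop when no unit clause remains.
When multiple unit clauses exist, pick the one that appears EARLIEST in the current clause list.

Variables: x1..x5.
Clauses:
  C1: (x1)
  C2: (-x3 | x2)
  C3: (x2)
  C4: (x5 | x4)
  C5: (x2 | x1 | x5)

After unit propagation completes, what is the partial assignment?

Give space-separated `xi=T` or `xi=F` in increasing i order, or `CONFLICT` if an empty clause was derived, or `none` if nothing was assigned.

unit clause [1] forces x1=T; simplify:
  satisfied 2 clause(s); 3 remain; assigned so far: [1]
unit clause [2] forces x2=T; simplify:
  satisfied 2 clause(s); 1 remain; assigned so far: [1, 2]

Answer: x1=T x2=T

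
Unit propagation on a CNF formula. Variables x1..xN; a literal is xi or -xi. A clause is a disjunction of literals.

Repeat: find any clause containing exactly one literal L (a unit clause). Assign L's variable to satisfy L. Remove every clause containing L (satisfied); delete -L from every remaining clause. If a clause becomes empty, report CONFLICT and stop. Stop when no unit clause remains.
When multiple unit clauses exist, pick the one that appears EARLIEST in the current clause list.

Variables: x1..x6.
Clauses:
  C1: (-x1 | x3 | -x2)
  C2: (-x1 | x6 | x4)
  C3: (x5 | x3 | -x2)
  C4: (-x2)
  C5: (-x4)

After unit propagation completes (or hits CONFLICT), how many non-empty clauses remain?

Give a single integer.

Answer: 1

Derivation:
unit clause [-2] forces x2=F; simplify:
  satisfied 3 clause(s); 2 remain; assigned so far: [2]
unit clause [-4] forces x4=F; simplify:
  drop 4 from [-1, 6, 4] -> [-1, 6]
  satisfied 1 clause(s); 1 remain; assigned so far: [2, 4]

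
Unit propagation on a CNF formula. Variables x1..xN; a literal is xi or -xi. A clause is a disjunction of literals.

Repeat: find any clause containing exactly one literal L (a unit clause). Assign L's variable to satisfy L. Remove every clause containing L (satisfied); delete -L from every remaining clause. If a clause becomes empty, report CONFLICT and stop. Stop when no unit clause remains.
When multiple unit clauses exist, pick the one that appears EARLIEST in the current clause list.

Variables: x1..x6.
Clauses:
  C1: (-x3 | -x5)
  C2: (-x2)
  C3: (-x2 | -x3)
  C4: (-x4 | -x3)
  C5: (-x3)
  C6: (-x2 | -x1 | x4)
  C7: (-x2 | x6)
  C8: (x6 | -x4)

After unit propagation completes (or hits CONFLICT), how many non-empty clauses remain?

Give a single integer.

unit clause [-2] forces x2=F; simplify:
  satisfied 4 clause(s); 4 remain; assigned so far: [2]
unit clause [-3] forces x3=F; simplify:
  satisfied 3 clause(s); 1 remain; assigned so far: [2, 3]

Answer: 1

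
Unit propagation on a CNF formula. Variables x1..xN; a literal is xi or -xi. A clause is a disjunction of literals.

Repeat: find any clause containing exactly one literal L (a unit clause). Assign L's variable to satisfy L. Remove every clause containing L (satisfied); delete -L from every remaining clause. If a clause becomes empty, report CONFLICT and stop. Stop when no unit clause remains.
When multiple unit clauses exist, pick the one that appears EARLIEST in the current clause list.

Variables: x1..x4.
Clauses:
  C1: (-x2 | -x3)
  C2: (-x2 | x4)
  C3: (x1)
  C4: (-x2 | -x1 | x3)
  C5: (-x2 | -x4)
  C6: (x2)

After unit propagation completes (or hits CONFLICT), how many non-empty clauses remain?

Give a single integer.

Answer: 2

Derivation:
unit clause [1] forces x1=T; simplify:
  drop -1 from [-2, -1, 3] -> [-2, 3]
  satisfied 1 clause(s); 5 remain; assigned so far: [1]
unit clause [2] forces x2=T; simplify:
  drop -2 from [-2, -3] -> [-3]
  drop -2 from [-2, 4] -> [4]
  drop -2 from [-2, 3] -> [3]
  drop -2 from [-2, -4] -> [-4]
  satisfied 1 clause(s); 4 remain; assigned so far: [1, 2]
unit clause [-3] forces x3=F; simplify:
  drop 3 from [3] -> [] (empty!)
  satisfied 1 clause(s); 3 remain; assigned so far: [1, 2, 3]
CONFLICT (empty clause)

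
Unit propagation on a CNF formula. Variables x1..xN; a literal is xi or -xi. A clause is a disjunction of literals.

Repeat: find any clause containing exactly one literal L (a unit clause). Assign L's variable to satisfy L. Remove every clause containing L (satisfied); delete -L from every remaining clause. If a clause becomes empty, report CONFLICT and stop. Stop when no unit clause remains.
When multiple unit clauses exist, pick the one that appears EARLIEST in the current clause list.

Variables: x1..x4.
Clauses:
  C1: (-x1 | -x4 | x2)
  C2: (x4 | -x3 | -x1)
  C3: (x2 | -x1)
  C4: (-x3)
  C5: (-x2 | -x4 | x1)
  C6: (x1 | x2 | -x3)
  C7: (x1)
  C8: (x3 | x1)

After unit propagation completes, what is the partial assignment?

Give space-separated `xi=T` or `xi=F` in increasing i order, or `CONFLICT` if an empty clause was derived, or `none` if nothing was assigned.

Answer: x1=T x2=T x3=F

Derivation:
unit clause [-3] forces x3=F; simplify:
  drop 3 from [3, 1] -> [1]
  satisfied 3 clause(s); 5 remain; assigned so far: [3]
unit clause [1] forces x1=T; simplify:
  drop -1 from [-1, -4, 2] -> [-4, 2]
  drop -1 from [2, -1] -> [2]
  satisfied 3 clause(s); 2 remain; assigned so far: [1, 3]
unit clause [2] forces x2=T; simplify:
  satisfied 2 clause(s); 0 remain; assigned so far: [1, 2, 3]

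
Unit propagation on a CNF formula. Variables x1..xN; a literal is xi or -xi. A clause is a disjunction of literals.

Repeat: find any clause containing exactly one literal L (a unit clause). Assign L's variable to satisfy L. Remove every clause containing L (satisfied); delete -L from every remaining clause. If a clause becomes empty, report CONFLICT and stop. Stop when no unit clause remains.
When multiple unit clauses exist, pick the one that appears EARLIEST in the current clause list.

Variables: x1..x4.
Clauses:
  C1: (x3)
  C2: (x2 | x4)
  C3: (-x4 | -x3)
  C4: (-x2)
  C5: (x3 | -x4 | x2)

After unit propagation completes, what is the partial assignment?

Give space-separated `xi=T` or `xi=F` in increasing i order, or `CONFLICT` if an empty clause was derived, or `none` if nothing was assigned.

unit clause [3] forces x3=T; simplify:
  drop -3 from [-4, -3] -> [-4]
  satisfied 2 clause(s); 3 remain; assigned so far: [3]
unit clause [-4] forces x4=F; simplify:
  drop 4 from [2, 4] -> [2]
  satisfied 1 clause(s); 2 remain; assigned so far: [3, 4]
unit clause [2] forces x2=T; simplify:
  drop -2 from [-2] -> [] (empty!)
  satisfied 1 clause(s); 1 remain; assigned so far: [2, 3, 4]
CONFLICT (empty clause)

Answer: CONFLICT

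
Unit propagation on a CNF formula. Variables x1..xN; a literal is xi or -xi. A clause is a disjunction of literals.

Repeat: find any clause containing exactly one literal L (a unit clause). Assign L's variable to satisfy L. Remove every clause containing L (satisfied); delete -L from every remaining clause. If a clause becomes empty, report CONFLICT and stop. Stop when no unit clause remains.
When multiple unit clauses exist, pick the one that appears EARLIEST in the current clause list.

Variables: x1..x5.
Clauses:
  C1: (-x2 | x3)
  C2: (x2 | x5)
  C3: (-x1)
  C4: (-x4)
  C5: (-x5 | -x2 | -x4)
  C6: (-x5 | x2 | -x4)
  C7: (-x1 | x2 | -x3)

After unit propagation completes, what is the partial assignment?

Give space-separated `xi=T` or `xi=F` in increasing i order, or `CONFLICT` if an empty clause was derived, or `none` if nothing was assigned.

unit clause [-1] forces x1=F; simplify:
  satisfied 2 clause(s); 5 remain; assigned so far: [1]
unit clause [-4] forces x4=F; simplify:
  satisfied 3 clause(s); 2 remain; assigned so far: [1, 4]

Answer: x1=F x4=F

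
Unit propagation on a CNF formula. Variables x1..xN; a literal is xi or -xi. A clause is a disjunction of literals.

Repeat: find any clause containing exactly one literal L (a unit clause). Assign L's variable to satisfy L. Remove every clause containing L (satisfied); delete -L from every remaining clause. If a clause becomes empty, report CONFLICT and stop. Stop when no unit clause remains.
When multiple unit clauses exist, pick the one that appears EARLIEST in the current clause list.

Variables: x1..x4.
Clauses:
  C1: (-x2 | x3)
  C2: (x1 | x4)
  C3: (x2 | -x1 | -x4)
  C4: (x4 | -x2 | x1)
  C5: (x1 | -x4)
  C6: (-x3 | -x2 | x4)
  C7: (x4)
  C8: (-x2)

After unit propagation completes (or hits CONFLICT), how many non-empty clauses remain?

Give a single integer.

Answer: 1

Derivation:
unit clause [4] forces x4=T; simplify:
  drop -4 from [2, -1, -4] -> [2, -1]
  drop -4 from [1, -4] -> [1]
  satisfied 4 clause(s); 4 remain; assigned so far: [4]
unit clause [1] forces x1=T; simplify:
  drop -1 from [2, -1] -> [2]
  satisfied 1 clause(s); 3 remain; assigned so far: [1, 4]
unit clause [2] forces x2=T; simplify:
  drop -2 from [-2, 3] -> [3]
  drop -2 from [-2] -> [] (empty!)
  satisfied 1 clause(s); 2 remain; assigned so far: [1, 2, 4]
CONFLICT (empty clause)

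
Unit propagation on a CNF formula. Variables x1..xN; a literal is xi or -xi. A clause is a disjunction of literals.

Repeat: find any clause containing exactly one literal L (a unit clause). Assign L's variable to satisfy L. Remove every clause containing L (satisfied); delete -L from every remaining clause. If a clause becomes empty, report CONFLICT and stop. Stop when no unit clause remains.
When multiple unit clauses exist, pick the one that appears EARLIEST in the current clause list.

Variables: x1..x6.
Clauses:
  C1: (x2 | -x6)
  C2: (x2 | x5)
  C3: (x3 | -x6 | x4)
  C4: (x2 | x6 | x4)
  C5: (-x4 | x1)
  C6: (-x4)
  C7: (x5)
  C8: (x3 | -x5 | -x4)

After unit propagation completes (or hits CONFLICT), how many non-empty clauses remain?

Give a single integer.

Answer: 3

Derivation:
unit clause [-4] forces x4=F; simplify:
  drop 4 from [3, -6, 4] -> [3, -6]
  drop 4 from [2, 6, 4] -> [2, 6]
  satisfied 3 clause(s); 5 remain; assigned so far: [4]
unit clause [5] forces x5=T; simplify:
  satisfied 2 clause(s); 3 remain; assigned so far: [4, 5]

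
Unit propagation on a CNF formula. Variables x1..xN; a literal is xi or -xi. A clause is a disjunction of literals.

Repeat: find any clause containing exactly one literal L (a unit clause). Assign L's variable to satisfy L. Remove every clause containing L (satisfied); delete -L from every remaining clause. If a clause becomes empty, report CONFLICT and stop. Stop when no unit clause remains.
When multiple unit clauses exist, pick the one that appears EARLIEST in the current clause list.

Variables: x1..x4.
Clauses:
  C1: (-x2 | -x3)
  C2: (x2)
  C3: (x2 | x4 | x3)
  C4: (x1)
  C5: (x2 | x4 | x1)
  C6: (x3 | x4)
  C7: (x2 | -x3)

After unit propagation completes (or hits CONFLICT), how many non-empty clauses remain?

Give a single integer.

Answer: 0

Derivation:
unit clause [2] forces x2=T; simplify:
  drop -2 from [-2, -3] -> [-3]
  satisfied 4 clause(s); 3 remain; assigned so far: [2]
unit clause [-3] forces x3=F; simplify:
  drop 3 from [3, 4] -> [4]
  satisfied 1 clause(s); 2 remain; assigned so far: [2, 3]
unit clause [1] forces x1=T; simplify:
  satisfied 1 clause(s); 1 remain; assigned so far: [1, 2, 3]
unit clause [4] forces x4=T; simplify:
  satisfied 1 clause(s); 0 remain; assigned so far: [1, 2, 3, 4]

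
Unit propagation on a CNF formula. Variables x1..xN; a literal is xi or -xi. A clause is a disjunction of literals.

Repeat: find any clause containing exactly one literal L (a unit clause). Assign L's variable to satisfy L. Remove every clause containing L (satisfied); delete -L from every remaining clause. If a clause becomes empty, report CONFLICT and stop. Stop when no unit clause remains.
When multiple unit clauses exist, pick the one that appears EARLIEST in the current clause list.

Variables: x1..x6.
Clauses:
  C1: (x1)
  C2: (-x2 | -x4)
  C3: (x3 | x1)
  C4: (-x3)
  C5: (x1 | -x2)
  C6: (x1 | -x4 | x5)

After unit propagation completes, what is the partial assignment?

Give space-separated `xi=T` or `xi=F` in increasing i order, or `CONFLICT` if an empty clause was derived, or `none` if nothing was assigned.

unit clause [1] forces x1=T; simplify:
  satisfied 4 clause(s); 2 remain; assigned so far: [1]
unit clause [-3] forces x3=F; simplify:
  satisfied 1 clause(s); 1 remain; assigned so far: [1, 3]

Answer: x1=T x3=F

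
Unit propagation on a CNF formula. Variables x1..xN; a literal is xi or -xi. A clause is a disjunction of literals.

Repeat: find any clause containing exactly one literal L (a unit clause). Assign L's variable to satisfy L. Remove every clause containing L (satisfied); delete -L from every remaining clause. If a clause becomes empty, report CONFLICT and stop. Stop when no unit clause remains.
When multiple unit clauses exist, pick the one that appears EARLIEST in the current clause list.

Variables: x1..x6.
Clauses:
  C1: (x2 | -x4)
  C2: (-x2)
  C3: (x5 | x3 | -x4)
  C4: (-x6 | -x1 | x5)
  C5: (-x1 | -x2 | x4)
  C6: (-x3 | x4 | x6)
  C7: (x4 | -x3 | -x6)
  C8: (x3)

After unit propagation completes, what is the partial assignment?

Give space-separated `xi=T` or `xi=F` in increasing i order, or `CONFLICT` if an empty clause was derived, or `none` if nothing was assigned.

unit clause [-2] forces x2=F; simplify:
  drop 2 from [2, -4] -> [-4]
  satisfied 2 clause(s); 6 remain; assigned so far: [2]
unit clause [-4] forces x4=F; simplify:
  drop 4 from [-3, 4, 6] -> [-3, 6]
  drop 4 from [4, -3, -6] -> [-3, -6]
  satisfied 2 clause(s); 4 remain; assigned so far: [2, 4]
unit clause [3] forces x3=T; simplify:
  drop -3 from [-3, 6] -> [6]
  drop -3 from [-3, -6] -> [-6]
  satisfied 1 clause(s); 3 remain; assigned so far: [2, 3, 4]
unit clause [6] forces x6=T; simplify:
  drop -6 from [-6, -1, 5] -> [-1, 5]
  drop -6 from [-6] -> [] (empty!)
  satisfied 1 clause(s); 2 remain; assigned so far: [2, 3, 4, 6]
CONFLICT (empty clause)

Answer: CONFLICT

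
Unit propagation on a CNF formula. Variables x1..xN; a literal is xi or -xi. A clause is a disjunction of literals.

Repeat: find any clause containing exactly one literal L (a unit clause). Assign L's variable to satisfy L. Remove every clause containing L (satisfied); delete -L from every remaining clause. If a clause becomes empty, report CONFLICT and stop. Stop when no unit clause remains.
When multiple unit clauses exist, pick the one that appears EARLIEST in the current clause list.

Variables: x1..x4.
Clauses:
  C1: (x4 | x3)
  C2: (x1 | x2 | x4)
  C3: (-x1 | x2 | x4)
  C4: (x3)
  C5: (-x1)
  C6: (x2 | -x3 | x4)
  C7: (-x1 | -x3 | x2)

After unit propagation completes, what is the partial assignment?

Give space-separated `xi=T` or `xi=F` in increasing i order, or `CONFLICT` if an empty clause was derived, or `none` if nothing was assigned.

Answer: x1=F x3=T

Derivation:
unit clause [3] forces x3=T; simplify:
  drop -3 from [2, -3, 4] -> [2, 4]
  drop -3 from [-1, -3, 2] -> [-1, 2]
  satisfied 2 clause(s); 5 remain; assigned so far: [3]
unit clause [-1] forces x1=F; simplify:
  drop 1 from [1, 2, 4] -> [2, 4]
  satisfied 3 clause(s); 2 remain; assigned so far: [1, 3]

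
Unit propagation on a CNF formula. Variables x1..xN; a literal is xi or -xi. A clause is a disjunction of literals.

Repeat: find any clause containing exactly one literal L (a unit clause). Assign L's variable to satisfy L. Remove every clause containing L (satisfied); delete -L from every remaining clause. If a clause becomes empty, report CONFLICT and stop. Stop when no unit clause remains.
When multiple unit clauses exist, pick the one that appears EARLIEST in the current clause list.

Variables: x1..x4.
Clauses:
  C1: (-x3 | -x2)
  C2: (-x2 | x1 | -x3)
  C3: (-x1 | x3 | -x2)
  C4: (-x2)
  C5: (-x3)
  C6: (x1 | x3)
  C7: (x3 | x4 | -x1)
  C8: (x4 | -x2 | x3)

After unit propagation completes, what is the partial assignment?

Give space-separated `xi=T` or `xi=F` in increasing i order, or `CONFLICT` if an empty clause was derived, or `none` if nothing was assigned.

Answer: x1=T x2=F x3=F x4=T

Derivation:
unit clause [-2] forces x2=F; simplify:
  satisfied 5 clause(s); 3 remain; assigned so far: [2]
unit clause [-3] forces x3=F; simplify:
  drop 3 from [1, 3] -> [1]
  drop 3 from [3, 4, -1] -> [4, -1]
  satisfied 1 clause(s); 2 remain; assigned so far: [2, 3]
unit clause [1] forces x1=T; simplify:
  drop -1 from [4, -1] -> [4]
  satisfied 1 clause(s); 1 remain; assigned so far: [1, 2, 3]
unit clause [4] forces x4=T; simplify:
  satisfied 1 clause(s); 0 remain; assigned so far: [1, 2, 3, 4]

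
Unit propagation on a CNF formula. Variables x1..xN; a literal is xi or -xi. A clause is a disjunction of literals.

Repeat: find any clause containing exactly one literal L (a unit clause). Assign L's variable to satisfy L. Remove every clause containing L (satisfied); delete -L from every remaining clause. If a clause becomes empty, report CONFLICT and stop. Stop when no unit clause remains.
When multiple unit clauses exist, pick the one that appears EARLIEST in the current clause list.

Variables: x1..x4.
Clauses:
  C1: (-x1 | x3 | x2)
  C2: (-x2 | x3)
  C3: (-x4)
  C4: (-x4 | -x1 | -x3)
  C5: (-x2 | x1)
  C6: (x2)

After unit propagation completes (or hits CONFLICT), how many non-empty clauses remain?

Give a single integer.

unit clause [-4] forces x4=F; simplify:
  satisfied 2 clause(s); 4 remain; assigned so far: [4]
unit clause [2] forces x2=T; simplify:
  drop -2 from [-2, 3] -> [3]
  drop -2 from [-2, 1] -> [1]
  satisfied 2 clause(s); 2 remain; assigned so far: [2, 4]
unit clause [3] forces x3=T; simplify:
  satisfied 1 clause(s); 1 remain; assigned so far: [2, 3, 4]
unit clause [1] forces x1=T; simplify:
  satisfied 1 clause(s); 0 remain; assigned so far: [1, 2, 3, 4]

Answer: 0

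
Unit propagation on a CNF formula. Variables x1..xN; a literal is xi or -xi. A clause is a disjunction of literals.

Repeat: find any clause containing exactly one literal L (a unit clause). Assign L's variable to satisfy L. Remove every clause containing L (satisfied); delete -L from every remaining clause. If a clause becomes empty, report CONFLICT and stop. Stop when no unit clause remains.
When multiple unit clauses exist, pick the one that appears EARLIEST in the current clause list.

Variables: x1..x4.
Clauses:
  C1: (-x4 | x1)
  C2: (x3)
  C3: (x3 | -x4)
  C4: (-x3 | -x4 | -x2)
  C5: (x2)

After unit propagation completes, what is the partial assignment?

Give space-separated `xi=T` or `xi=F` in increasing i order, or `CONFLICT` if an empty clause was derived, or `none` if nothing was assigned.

Answer: x2=T x3=T x4=F

Derivation:
unit clause [3] forces x3=T; simplify:
  drop -3 from [-3, -4, -2] -> [-4, -2]
  satisfied 2 clause(s); 3 remain; assigned so far: [3]
unit clause [2] forces x2=T; simplify:
  drop -2 from [-4, -2] -> [-4]
  satisfied 1 clause(s); 2 remain; assigned so far: [2, 3]
unit clause [-4] forces x4=F; simplify:
  satisfied 2 clause(s); 0 remain; assigned so far: [2, 3, 4]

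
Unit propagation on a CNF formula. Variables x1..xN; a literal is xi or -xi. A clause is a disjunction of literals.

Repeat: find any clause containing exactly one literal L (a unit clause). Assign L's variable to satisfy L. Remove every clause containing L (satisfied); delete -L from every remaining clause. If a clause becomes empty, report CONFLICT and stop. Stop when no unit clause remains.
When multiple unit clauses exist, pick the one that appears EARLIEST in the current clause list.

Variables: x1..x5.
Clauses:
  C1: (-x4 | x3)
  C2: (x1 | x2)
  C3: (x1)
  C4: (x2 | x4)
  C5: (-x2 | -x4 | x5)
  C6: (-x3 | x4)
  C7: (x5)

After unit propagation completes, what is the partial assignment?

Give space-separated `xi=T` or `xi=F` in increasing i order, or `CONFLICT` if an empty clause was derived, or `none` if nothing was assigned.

unit clause [1] forces x1=T; simplify:
  satisfied 2 clause(s); 5 remain; assigned so far: [1]
unit clause [5] forces x5=T; simplify:
  satisfied 2 clause(s); 3 remain; assigned so far: [1, 5]

Answer: x1=T x5=T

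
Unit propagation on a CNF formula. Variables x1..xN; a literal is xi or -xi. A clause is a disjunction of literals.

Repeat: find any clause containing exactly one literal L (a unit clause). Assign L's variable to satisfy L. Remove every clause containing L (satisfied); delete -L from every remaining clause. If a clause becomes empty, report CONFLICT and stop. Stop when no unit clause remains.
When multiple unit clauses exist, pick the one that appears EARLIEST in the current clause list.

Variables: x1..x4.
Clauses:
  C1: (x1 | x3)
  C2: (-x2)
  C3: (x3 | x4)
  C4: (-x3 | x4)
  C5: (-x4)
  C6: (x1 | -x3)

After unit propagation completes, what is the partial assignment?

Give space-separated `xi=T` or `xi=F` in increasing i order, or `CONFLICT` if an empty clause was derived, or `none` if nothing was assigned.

unit clause [-2] forces x2=F; simplify:
  satisfied 1 clause(s); 5 remain; assigned so far: [2]
unit clause [-4] forces x4=F; simplify:
  drop 4 from [3, 4] -> [3]
  drop 4 from [-3, 4] -> [-3]
  satisfied 1 clause(s); 4 remain; assigned so far: [2, 4]
unit clause [3] forces x3=T; simplify:
  drop -3 from [-3] -> [] (empty!)
  drop -3 from [1, -3] -> [1]
  satisfied 2 clause(s); 2 remain; assigned so far: [2, 3, 4]
CONFLICT (empty clause)

Answer: CONFLICT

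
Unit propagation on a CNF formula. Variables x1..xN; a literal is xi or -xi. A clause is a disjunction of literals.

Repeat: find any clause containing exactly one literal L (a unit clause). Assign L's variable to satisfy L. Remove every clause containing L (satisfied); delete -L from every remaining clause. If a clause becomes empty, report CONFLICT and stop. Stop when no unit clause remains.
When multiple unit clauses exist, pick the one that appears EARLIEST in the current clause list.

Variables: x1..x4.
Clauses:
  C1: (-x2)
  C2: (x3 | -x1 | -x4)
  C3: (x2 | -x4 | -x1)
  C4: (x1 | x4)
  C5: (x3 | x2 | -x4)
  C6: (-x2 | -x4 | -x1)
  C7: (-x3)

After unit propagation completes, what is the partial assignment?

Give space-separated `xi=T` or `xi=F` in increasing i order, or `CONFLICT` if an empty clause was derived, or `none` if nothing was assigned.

Answer: x1=T x2=F x3=F x4=F

Derivation:
unit clause [-2] forces x2=F; simplify:
  drop 2 from [2, -4, -1] -> [-4, -1]
  drop 2 from [3, 2, -4] -> [3, -4]
  satisfied 2 clause(s); 5 remain; assigned so far: [2]
unit clause [-3] forces x3=F; simplify:
  drop 3 from [3, -1, -4] -> [-1, -4]
  drop 3 from [3, -4] -> [-4]
  satisfied 1 clause(s); 4 remain; assigned so far: [2, 3]
unit clause [-4] forces x4=F; simplify:
  drop 4 from [1, 4] -> [1]
  satisfied 3 clause(s); 1 remain; assigned so far: [2, 3, 4]
unit clause [1] forces x1=T; simplify:
  satisfied 1 clause(s); 0 remain; assigned so far: [1, 2, 3, 4]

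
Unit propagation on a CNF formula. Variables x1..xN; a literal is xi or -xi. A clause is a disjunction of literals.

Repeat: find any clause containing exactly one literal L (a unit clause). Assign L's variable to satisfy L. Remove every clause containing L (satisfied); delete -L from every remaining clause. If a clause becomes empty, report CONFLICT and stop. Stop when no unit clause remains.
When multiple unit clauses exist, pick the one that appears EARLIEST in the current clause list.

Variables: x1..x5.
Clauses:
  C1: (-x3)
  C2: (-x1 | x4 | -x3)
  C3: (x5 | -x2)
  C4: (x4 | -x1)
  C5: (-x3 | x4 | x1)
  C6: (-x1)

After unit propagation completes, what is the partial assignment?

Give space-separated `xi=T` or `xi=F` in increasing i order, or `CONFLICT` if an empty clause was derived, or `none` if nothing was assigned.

Answer: x1=F x3=F

Derivation:
unit clause [-3] forces x3=F; simplify:
  satisfied 3 clause(s); 3 remain; assigned so far: [3]
unit clause [-1] forces x1=F; simplify:
  satisfied 2 clause(s); 1 remain; assigned so far: [1, 3]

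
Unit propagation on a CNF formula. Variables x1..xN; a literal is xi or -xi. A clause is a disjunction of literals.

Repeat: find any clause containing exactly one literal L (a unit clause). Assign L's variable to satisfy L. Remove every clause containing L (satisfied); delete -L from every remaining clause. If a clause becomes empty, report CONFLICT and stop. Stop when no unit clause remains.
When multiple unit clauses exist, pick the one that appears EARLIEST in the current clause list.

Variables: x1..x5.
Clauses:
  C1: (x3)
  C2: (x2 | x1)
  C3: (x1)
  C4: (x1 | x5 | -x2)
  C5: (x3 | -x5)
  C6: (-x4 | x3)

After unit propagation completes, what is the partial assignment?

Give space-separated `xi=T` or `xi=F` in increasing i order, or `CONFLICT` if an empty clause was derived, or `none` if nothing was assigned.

Answer: x1=T x3=T

Derivation:
unit clause [3] forces x3=T; simplify:
  satisfied 3 clause(s); 3 remain; assigned so far: [3]
unit clause [1] forces x1=T; simplify:
  satisfied 3 clause(s); 0 remain; assigned so far: [1, 3]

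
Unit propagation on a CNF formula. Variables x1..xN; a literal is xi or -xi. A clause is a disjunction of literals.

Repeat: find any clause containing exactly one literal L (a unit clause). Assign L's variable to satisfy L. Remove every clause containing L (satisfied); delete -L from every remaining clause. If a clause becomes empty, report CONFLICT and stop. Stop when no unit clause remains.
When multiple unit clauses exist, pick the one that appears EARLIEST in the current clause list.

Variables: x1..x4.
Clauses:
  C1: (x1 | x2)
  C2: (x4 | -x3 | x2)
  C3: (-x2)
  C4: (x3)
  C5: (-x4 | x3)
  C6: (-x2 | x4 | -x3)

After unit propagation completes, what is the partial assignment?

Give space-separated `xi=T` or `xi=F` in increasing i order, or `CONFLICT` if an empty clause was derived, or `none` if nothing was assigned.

unit clause [-2] forces x2=F; simplify:
  drop 2 from [1, 2] -> [1]
  drop 2 from [4, -3, 2] -> [4, -3]
  satisfied 2 clause(s); 4 remain; assigned so far: [2]
unit clause [1] forces x1=T; simplify:
  satisfied 1 clause(s); 3 remain; assigned so far: [1, 2]
unit clause [3] forces x3=T; simplify:
  drop -3 from [4, -3] -> [4]
  satisfied 2 clause(s); 1 remain; assigned so far: [1, 2, 3]
unit clause [4] forces x4=T; simplify:
  satisfied 1 clause(s); 0 remain; assigned so far: [1, 2, 3, 4]

Answer: x1=T x2=F x3=T x4=T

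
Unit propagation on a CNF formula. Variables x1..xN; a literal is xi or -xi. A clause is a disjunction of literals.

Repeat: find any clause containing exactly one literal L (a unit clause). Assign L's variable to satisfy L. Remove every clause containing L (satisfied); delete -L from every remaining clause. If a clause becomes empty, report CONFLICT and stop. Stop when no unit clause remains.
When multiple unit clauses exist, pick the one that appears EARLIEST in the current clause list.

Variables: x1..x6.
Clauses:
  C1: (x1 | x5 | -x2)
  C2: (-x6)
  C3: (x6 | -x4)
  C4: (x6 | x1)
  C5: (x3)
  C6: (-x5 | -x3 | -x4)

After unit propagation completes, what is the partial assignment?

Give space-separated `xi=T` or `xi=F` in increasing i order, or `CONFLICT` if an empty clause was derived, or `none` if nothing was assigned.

Answer: x1=T x3=T x4=F x6=F

Derivation:
unit clause [-6] forces x6=F; simplify:
  drop 6 from [6, -4] -> [-4]
  drop 6 from [6, 1] -> [1]
  satisfied 1 clause(s); 5 remain; assigned so far: [6]
unit clause [-4] forces x4=F; simplify:
  satisfied 2 clause(s); 3 remain; assigned so far: [4, 6]
unit clause [1] forces x1=T; simplify:
  satisfied 2 clause(s); 1 remain; assigned so far: [1, 4, 6]
unit clause [3] forces x3=T; simplify:
  satisfied 1 clause(s); 0 remain; assigned so far: [1, 3, 4, 6]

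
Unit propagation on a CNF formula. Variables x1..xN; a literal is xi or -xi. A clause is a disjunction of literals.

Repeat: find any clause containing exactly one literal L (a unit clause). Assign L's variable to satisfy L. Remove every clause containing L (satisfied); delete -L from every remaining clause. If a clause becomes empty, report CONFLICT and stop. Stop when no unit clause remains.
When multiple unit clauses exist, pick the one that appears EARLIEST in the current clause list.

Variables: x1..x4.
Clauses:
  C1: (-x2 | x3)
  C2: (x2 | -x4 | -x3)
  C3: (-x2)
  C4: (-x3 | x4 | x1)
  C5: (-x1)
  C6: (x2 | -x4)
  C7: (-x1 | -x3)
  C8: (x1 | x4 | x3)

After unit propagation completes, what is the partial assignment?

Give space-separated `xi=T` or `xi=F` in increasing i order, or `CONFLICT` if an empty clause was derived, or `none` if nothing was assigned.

Answer: CONFLICT

Derivation:
unit clause [-2] forces x2=F; simplify:
  drop 2 from [2, -4, -3] -> [-4, -3]
  drop 2 from [2, -4] -> [-4]
  satisfied 2 clause(s); 6 remain; assigned so far: [2]
unit clause [-1] forces x1=F; simplify:
  drop 1 from [-3, 4, 1] -> [-3, 4]
  drop 1 from [1, 4, 3] -> [4, 3]
  satisfied 2 clause(s); 4 remain; assigned so far: [1, 2]
unit clause [-4] forces x4=F; simplify:
  drop 4 from [-3, 4] -> [-3]
  drop 4 from [4, 3] -> [3]
  satisfied 2 clause(s); 2 remain; assigned so far: [1, 2, 4]
unit clause [-3] forces x3=F; simplify:
  drop 3 from [3] -> [] (empty!)
  satisfied 1 clause(s); 1 remain; assigned so far: [1, 2, 3, 4]
CONFLICT (empty clause)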